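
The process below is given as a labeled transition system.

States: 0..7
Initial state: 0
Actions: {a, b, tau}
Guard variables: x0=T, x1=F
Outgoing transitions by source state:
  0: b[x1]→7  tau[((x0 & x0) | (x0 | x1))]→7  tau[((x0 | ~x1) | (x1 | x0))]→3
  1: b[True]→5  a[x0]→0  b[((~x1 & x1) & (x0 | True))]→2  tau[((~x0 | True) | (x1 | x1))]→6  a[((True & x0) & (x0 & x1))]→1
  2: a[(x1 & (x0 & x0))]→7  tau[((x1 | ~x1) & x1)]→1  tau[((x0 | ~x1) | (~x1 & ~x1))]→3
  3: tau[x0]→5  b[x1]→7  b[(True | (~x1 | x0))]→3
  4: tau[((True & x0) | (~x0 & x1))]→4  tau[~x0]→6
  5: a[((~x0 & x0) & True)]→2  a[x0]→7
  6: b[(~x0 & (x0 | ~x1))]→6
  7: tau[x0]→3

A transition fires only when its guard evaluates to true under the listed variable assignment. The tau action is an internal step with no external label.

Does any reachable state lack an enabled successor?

R = {0,3,5,7}
  0: tau→3  tau→7  [2 exit(s)]
  3: b→3  tau→5  [2 exit(s)]
  5: a→7  [1 exit(s)]
  7: tau→3  [1 exit(s)]

Answer: DEADLOCK-FREE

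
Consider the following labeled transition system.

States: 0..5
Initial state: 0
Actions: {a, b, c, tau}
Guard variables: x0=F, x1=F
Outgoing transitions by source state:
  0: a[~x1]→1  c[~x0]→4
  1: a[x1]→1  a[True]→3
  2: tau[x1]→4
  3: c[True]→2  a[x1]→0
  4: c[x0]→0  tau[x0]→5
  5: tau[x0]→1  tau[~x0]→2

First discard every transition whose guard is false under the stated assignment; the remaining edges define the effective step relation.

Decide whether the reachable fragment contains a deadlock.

Answer: DEADLOCK at state 2

Trace:
R = {0,1,2,3,4}
  0: a→1  c→4  [2 out]
  1: a→3  [1 out]
  2: ∅  [deadlock]
  3: c→2  [1 out]
  4: ∅  [deadlock]
Path to 2: a·a·c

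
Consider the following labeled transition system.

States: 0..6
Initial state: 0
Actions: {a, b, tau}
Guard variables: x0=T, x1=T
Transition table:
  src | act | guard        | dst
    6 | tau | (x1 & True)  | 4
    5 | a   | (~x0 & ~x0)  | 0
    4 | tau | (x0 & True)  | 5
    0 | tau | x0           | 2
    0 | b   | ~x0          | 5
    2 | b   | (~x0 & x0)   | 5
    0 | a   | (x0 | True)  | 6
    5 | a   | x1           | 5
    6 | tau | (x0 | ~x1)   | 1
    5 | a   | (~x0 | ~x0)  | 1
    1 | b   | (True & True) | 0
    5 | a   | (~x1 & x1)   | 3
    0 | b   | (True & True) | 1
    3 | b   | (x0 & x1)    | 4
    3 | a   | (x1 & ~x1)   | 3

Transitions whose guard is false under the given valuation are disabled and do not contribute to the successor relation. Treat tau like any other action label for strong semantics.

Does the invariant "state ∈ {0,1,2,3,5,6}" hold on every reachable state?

Answer: INVARIANT VIOLATED at state 4

Working:
Inv-set: {0,1,2,3,5,6}
R = {0,1,2,4,5,6}
  0: safe
  1: safe
  2: safe
  4: outside
  5: safe
  6: safe
counterexample path to 4: a·tau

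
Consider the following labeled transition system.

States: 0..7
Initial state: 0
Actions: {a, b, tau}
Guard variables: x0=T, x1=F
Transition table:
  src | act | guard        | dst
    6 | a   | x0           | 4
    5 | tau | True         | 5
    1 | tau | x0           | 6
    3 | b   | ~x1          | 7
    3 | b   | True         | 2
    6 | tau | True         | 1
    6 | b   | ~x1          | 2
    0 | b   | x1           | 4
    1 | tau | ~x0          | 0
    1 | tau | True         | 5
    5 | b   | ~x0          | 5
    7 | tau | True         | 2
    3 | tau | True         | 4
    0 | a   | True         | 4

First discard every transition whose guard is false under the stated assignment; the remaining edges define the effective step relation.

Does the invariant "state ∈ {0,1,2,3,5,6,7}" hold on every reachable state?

Safe = {0,1,2,3,5,6,7}
Reachable = {0,4}
  0: safe
  4: VIOLATES
witness against invariant: a → 4

Answer: INVARIANT VIOLATED at state 4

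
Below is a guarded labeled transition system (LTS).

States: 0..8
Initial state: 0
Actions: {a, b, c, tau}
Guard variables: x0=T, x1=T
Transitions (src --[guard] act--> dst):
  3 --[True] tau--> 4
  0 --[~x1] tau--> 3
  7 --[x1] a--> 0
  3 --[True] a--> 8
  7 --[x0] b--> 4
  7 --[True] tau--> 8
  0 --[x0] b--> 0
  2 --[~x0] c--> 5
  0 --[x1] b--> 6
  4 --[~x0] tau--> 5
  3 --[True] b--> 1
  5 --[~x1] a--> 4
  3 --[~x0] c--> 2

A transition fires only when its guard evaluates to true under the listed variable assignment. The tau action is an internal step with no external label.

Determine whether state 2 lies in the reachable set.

8 transition(s) survive guard evaluation.
Layer 0: {0}
Layer 1: {6}  cumulative {0,6}
Reach set: {0,6}

Answer: UNREACHABLE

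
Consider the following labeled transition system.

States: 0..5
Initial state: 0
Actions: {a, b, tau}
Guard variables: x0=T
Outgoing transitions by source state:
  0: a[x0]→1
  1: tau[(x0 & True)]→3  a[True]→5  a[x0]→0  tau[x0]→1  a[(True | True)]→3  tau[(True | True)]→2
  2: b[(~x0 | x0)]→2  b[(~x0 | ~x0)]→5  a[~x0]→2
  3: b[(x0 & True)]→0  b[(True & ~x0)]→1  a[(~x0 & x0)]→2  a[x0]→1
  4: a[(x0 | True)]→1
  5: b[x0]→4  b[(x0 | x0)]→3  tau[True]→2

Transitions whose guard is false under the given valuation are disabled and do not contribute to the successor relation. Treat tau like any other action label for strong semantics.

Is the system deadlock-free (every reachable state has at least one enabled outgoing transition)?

Answer: DEADLOCK-FREE

Trace:
R = {0,1,2,3,4,5}
  0: a→1  [1 exit(s)]
  1: a→0  a→3  a→5  tau→1  tau→2  tau→3  [6 exit(s)]
  2: b→2  [1 exit(s)]
  3: a→1  b→0  [2 exit(s)]
  4: a→1  [1 exit(s)]
  5: b→3  b→4  tau→2  [3 exit(s)]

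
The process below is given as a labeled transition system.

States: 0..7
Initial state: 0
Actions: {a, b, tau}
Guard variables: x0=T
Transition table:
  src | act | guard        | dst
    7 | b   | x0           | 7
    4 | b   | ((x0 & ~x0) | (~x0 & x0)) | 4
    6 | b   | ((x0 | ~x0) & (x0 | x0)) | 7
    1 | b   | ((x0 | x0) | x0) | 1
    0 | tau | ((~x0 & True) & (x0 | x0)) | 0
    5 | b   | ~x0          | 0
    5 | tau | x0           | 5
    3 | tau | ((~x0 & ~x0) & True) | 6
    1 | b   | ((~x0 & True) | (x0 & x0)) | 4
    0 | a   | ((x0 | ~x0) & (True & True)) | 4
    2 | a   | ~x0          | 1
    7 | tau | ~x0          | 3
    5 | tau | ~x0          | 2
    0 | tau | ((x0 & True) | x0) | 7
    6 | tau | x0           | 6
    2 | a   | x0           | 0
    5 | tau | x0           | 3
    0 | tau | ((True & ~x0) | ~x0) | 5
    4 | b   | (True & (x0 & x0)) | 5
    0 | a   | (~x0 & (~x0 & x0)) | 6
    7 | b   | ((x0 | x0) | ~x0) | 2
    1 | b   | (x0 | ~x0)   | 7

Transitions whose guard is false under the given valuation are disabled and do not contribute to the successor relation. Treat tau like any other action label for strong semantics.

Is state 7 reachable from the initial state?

13 transition(s) survive guard evaluation.
depth 0: {0}
depth 1: {4,7}  cumulative {0,4,7}
depth 2: {2,5}  cumulative {0,2,4,5,7}
depth 3: {3}  cumulative {0,2,3,4,5,7}
R = {0,2,3,4,5,7}
witness 7: tau

Answer: REACHABLE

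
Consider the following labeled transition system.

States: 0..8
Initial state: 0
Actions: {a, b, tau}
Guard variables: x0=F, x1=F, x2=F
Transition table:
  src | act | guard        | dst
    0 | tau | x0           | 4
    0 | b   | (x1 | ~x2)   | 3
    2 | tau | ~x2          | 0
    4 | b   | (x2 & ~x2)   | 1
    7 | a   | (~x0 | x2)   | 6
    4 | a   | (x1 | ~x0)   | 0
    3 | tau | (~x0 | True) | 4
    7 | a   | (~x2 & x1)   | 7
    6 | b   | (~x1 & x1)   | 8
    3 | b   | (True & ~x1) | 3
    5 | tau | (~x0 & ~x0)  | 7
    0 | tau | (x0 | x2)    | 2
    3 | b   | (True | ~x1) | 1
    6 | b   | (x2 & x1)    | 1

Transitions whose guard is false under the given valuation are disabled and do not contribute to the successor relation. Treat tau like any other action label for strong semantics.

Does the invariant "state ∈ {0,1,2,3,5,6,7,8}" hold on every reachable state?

Answer: INVARIANT VIOLATED at state 4

Trace:
Allowed set {0,1,2,3,5,6,7,8}
Reachable = {0,1,3,4}
  0: safe
  1: safe
  3: safe
  4: ✗ unsafe
counterexample path to 4: b·tau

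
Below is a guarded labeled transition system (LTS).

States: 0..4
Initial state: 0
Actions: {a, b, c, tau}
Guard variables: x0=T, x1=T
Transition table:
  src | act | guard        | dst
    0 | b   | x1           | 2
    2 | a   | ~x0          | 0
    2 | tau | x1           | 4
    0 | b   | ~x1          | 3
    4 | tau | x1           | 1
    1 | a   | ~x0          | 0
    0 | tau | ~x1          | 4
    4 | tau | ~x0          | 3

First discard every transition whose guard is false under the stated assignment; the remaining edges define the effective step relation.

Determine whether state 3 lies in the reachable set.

3 transition(s) survive guard evaluation.
L0 = {0}
L1 = {2}  now seen {0,2}
L2 = {4}  now seen {0,2,4}
L3 = {1}  now seen {0,1,2,4}
Reach set: {0,1,2,4}

Answer: UNREACHABLE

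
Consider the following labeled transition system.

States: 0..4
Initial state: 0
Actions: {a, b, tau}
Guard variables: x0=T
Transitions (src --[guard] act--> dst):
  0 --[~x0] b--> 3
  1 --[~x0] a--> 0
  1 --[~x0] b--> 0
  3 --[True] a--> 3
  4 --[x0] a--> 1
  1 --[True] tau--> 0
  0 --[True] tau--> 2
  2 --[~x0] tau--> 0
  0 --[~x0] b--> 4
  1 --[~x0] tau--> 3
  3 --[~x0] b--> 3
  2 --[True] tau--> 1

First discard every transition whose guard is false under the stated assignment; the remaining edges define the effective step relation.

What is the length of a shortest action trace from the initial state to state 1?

Layered search for 1:
  L0 = {0}
  L1 = {2}
  L2 = {1}
first hit 1 at d=2 via tau·tau

Answer: 2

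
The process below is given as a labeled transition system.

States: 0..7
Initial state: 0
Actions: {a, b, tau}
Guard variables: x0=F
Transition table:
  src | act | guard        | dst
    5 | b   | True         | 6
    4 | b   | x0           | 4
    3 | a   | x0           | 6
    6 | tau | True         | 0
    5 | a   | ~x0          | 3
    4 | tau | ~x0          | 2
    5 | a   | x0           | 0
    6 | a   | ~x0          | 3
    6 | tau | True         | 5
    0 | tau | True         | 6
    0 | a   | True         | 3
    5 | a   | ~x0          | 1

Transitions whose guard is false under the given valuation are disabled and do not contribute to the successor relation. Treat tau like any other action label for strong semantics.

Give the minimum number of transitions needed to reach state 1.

Answer: 3

Analysis:
Layered search for 1:
  depth 0: {0}
  depth 1: {3,6}
  depth 2: {5}
  depth 3: {1}
first hit 1 at d=3 via tau·tau·a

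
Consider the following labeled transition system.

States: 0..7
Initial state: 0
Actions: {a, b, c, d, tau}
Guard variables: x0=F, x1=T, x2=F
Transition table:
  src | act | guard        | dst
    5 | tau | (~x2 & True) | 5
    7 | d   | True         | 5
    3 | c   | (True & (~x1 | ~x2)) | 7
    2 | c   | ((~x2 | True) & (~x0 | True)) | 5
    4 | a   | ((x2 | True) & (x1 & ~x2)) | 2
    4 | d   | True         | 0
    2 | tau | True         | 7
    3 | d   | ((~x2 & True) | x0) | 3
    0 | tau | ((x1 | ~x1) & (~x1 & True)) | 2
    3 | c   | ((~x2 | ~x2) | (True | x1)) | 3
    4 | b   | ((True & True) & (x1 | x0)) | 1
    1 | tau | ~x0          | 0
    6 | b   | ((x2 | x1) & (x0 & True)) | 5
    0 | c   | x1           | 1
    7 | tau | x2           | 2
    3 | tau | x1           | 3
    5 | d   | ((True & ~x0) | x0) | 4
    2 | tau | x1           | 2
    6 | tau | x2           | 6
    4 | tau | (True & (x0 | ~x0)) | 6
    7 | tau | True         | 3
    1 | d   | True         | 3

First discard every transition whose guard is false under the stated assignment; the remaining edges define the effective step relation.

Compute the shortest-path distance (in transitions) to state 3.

Breadth-first toward 3:
  depth 0: {0}
  depth 1: {1}
  depth 2: {3}
3 enters at depth 2; path c·d

Answer: 2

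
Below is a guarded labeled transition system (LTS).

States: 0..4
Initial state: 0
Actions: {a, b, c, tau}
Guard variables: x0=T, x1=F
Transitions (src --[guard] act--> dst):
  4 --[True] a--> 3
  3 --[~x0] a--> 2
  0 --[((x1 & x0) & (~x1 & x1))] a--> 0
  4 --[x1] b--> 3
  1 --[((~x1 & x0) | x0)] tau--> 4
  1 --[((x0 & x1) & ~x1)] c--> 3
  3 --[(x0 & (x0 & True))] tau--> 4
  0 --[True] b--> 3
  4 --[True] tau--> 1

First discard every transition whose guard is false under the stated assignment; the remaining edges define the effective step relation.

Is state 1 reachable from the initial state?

Answer: REACHABLE

Analysis:
Guard filter leaves 5 enabled edge(s).
depth 0: {0}
depth 1: {3}  now seen {0,3}
depth 2: {4}  now seen {0,3,4}
depth 3: {1}  now seen {0,1,3,4}
R = {0,1,3,4}
Path to 1: b·tau·tau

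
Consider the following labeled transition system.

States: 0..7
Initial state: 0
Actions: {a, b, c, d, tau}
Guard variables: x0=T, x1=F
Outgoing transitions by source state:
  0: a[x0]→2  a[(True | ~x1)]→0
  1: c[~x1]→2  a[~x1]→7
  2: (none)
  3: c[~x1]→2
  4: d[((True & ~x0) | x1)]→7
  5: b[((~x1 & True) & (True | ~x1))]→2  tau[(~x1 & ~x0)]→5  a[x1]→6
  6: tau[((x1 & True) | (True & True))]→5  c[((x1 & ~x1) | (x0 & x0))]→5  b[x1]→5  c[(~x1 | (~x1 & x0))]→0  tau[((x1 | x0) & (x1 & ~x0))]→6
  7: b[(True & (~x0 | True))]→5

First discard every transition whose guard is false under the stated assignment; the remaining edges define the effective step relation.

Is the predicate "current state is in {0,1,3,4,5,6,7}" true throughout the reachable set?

Answer: INVARIANT VIOLATED at state 2

Working:
Allowed set {0,1,3,4,5,6,7}
Reach set: {0,2}
  0: safe
  2: outside
counterexample path to 2: a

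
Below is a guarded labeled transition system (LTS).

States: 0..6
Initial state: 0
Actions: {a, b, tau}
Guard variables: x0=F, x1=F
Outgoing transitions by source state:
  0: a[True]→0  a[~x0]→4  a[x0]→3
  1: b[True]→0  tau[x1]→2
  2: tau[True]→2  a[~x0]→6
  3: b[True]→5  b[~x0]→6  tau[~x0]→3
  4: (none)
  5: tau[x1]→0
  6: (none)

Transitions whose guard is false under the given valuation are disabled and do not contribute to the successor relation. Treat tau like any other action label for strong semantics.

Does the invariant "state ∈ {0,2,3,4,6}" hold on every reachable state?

Allowed set {0,2,3,4,6}
Reachable = {0,4}
  0: ✓
  4: ✓

Answer: INVARIANT HOLDS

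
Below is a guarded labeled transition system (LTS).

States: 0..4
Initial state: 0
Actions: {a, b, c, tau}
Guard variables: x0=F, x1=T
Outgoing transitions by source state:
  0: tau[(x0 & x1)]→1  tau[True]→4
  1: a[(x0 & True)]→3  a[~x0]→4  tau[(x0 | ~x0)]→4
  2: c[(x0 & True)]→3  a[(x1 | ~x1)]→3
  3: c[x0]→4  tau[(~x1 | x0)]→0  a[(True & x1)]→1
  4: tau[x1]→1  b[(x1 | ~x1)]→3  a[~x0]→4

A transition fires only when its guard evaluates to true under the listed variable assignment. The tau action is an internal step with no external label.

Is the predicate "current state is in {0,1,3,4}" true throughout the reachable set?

Answer: INVARIANT HOLDS

Working:
Allowed set {0,1,3,4}
Reachable = {0,1,3,4}
  0: ✓
  1: ✓
  3: ✓
  4: ✓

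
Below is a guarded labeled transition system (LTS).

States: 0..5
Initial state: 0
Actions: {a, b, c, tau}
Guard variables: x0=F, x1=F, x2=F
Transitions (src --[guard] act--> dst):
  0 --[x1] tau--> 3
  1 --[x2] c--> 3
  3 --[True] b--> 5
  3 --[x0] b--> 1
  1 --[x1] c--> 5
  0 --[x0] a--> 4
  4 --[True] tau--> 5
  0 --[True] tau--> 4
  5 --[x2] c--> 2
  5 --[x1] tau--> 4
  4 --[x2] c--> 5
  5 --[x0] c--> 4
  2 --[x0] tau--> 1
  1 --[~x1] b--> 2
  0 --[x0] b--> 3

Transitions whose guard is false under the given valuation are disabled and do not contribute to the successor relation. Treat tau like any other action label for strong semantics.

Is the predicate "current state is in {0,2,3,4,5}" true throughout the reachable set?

Answer: INVARIANT HOLDS

Analysis:
Safe = {0,2,3,4,5}
Reach set: {0,4,5}
  0: ✓
  4: ✓
  5: ✓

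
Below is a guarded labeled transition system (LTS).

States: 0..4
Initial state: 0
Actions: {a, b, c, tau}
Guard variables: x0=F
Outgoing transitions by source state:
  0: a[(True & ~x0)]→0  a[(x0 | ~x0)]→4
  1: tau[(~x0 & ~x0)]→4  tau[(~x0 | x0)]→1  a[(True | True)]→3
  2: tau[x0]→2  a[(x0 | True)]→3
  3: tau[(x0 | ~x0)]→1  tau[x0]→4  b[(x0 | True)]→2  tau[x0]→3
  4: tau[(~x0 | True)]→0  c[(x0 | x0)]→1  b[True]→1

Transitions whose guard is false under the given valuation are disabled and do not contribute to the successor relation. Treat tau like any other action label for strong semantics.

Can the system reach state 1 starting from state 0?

Guard filter leaves 10 enabled edge(s).
Layer 0: {0}
Layer 1: {4}  cumulative {0,4}
Layer 2: {1}  cumulative {0,1,4}
Layer 3: {3}  cumulative {0,1,3,4}
Layer 4: {2}  cumulative {0,1,2,3,4}
R = {0,1,2,3,4}
Path to 1: a·b

Answer: REACHABLE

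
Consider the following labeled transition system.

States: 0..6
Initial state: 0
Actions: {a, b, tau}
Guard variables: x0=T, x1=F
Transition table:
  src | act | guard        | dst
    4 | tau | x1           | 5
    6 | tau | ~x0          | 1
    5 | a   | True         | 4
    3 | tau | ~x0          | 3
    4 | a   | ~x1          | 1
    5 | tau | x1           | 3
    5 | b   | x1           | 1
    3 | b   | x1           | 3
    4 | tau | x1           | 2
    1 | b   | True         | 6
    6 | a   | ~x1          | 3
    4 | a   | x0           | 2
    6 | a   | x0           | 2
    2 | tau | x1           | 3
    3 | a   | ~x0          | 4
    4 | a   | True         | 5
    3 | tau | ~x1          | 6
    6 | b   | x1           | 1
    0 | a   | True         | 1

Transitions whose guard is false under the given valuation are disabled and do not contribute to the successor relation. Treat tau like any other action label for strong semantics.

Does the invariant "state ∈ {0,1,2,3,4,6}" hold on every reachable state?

Answer: INVARIANT HOLDS

Analysis:
Allowed set {0,1,2,3,4,6}
Reachable = {0,1,2,3,6}
  0: safe
  1: safe
  2: safe
  3: safe
  6: safe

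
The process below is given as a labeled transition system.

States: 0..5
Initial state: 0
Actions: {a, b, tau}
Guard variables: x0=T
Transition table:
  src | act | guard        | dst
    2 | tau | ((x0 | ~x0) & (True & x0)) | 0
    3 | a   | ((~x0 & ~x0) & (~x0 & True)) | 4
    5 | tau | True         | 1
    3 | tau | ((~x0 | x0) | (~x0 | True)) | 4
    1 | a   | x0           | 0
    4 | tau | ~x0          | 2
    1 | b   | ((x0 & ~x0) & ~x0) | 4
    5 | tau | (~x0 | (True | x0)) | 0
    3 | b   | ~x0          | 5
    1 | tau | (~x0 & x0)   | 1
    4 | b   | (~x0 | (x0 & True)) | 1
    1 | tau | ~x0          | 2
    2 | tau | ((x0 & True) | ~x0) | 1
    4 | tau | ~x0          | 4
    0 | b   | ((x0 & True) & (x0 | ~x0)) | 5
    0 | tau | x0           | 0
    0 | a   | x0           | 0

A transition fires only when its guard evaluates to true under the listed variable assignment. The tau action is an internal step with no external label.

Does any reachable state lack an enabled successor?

R = {0,1,5}
  0: a→0  b→5  tau→0  [3 exit(s)]
  1: a→0  [1 exit(s)]
  5: tau→0  tau→1  [2 exit(s)]

Answer: DEADLOCK-FREE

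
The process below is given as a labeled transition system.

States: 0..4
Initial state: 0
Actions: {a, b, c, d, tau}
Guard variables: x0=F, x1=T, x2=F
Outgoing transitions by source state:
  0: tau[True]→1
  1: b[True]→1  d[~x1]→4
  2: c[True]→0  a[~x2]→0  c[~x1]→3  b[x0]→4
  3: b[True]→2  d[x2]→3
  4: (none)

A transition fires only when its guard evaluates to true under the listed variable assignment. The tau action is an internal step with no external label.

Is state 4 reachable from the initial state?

Answer: UNREACHABLE

Trace:
Guard filter leaves 5 enabled edge(s).
Layer 0: {0}
Layer 1: {1}  cumulative {0,1}
R = {0,1}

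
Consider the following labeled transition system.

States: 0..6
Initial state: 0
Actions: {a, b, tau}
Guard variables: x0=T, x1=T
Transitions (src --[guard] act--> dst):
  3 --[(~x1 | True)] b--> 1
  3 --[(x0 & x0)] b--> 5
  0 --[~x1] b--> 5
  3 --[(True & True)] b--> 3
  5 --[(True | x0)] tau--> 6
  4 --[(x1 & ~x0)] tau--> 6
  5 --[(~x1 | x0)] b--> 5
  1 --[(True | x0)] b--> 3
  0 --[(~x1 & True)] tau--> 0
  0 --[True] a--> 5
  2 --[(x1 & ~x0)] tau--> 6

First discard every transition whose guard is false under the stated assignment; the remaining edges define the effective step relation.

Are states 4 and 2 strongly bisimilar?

Bisimulation quotient by refinement:
  round 0: {{0,1,2,3,4,5,6}}
  round 1: {{0},{1,3},{2,4,6},{5}}
  round 2: {{0},{1},{2,4,6},{3},{5}}
Fixed point at round 3; 5 class(es).
[4]={2,4,6}  [2]={2,4,6}

Answer: BISIMILAR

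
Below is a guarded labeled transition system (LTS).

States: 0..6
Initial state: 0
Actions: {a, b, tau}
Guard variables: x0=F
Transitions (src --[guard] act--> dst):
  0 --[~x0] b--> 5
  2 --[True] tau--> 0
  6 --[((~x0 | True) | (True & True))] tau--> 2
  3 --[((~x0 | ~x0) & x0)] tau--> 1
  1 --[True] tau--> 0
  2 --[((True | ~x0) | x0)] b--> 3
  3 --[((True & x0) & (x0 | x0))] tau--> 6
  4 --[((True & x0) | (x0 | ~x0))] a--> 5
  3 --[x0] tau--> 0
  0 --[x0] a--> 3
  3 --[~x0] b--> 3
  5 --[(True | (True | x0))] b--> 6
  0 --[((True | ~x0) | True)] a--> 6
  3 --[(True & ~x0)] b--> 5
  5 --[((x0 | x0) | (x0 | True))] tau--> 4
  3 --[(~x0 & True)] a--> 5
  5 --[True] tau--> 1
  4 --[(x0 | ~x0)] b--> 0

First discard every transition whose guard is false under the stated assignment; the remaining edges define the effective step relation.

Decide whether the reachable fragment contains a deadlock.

Answer: DEADLOCK-FREE

Working:
R = {0,1,2,3,4,5,6}
  0: a→6  b→5  [2 out]
  1: tau→0  [1 out]
  2: b→3  tau→0  [2 out]
  3: a→5  b→3  b→5  [3 out]
  4: a→5  b→0  [2 out]
  5: b→6  tau→1  tau→4  [3 out]
  6: tau→2  [1 out]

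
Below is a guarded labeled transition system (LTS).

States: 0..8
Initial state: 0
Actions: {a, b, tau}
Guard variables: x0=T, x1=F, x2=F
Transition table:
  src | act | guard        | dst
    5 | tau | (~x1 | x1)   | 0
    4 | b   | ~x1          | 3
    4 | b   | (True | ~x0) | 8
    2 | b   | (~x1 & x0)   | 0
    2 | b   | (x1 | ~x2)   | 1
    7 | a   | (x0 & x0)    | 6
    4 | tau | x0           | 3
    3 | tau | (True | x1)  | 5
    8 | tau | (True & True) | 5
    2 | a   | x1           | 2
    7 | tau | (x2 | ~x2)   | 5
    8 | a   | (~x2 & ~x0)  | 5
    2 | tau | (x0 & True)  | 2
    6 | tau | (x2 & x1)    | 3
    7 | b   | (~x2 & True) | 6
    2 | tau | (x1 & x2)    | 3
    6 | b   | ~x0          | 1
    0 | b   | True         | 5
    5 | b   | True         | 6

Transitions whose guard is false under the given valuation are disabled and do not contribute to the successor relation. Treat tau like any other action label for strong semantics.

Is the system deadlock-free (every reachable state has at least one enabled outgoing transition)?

Reach set: {0,5,6}
  0: b→5  [1 out]
  5: b→6  tau→0  [2 out]
  6: ∅  [no exit]
witness 6: b·b

Answer: DEADLOCK at state 6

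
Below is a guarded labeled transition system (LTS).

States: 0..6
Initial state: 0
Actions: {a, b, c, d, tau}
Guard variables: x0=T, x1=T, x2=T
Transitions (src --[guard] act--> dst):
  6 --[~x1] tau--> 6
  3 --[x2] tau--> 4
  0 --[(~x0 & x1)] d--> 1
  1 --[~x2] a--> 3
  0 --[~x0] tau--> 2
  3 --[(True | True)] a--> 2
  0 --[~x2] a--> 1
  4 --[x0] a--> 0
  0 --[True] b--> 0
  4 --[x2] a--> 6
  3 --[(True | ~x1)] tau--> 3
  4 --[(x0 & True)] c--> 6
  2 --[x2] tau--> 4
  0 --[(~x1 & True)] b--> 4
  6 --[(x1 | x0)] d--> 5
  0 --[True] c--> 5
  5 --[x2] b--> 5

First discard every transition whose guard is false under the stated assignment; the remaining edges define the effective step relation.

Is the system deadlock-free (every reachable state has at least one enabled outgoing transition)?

Reach set: {0,5}
  0: b→0  c→5  [deg 2]
  5: b→5  [deg 1]

Answer: DEADLOCK-FREE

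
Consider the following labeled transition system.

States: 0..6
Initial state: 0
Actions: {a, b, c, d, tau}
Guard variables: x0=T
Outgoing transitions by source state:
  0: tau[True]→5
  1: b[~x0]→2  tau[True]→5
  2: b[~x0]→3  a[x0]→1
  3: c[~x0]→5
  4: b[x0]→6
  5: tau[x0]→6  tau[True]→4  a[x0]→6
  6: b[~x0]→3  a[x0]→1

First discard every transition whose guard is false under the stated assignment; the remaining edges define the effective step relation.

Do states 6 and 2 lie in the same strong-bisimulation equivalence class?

Answer: BISIMILAR

Analysis:
Refine partition for ~:
  π0 = {{0,1,2,3,4,5,6}}
  π1 = {{0,1},{2,6},{3},{4},{5}}
stable after 2 split(s): 5 block(s)
6∈{2,6}, 2∈{2,6}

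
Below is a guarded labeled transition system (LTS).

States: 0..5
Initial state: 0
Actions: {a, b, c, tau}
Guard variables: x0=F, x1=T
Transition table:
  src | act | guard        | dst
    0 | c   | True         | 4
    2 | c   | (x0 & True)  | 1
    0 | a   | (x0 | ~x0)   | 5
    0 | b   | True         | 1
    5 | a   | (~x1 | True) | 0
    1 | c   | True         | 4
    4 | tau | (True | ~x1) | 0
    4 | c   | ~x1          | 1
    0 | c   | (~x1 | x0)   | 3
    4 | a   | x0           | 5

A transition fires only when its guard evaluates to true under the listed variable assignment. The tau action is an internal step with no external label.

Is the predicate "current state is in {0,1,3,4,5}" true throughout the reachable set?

Answer: INVARIANT HOLDS

Trace:
Safe = {0,1,3,4,5}
R = {0,1,4,5}
  0: ✓
  1: ✓
  4: ✓
  5: ✓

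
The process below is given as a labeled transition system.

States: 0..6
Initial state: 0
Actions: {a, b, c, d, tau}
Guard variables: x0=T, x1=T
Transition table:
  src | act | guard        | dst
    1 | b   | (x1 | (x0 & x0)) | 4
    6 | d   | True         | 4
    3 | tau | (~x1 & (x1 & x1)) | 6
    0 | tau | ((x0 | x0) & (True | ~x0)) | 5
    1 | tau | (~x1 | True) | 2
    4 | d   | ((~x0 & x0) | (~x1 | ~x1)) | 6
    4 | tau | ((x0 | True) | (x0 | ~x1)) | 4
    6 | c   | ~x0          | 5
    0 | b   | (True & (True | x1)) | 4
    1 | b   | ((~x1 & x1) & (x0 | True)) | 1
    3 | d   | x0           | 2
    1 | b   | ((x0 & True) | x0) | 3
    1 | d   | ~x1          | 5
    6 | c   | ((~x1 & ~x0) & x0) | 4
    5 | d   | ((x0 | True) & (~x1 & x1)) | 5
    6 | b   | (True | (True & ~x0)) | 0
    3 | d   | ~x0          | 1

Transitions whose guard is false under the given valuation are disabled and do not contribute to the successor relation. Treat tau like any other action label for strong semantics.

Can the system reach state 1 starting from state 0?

Answer: UNREACHABLE

Analysis:
Guard filter leaves 9 enabled edge(s).
L0 = {0}
L1 = {4,5}  cumulative {0,4,5}
Reach set: {0,4,5}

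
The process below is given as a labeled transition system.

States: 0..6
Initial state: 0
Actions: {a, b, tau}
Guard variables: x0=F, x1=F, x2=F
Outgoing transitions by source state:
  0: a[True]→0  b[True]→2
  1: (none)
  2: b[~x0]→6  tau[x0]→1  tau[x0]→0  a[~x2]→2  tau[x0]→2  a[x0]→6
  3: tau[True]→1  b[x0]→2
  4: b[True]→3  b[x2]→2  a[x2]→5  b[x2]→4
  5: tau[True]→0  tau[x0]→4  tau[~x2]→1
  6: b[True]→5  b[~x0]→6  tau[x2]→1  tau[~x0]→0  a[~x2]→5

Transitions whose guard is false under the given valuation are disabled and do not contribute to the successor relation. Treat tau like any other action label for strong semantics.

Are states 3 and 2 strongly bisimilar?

Refine partition for ~:
  P[0] = {{0,1,2,3,4,5,6}}
  P[1] = {{0,2},{1},{3,5},{4},{6}}
  P[2] = {{0},{1},{2},{3},{4},{5},{6}}
Fixed point at round 3; 7 class(es).
class of 3: {3}; class of 2: {2}

Answer: NOT BISIMILAR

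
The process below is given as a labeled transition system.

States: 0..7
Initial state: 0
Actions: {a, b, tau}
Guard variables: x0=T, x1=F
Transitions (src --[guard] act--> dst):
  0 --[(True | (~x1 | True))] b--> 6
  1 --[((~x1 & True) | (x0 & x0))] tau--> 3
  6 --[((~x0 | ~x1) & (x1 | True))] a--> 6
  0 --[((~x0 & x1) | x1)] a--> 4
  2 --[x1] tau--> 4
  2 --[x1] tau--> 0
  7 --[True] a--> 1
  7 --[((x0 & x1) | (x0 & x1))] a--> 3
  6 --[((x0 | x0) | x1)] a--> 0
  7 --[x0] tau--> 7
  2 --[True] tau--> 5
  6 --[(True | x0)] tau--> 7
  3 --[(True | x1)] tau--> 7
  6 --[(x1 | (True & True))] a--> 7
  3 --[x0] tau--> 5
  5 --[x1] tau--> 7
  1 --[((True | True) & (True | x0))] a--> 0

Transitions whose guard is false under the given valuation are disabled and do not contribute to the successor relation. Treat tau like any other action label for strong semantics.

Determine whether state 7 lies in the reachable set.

Guard filter leaves 12 enabled edge(s).
L0 = {0}
L1 = {6}  now seen {0,6}
L2 = {7}  now seen {0,6,7}
L3 = {1}  now seen {0,1,6,7}
L4 = {3}  now seen {0,1,3,6,7}
L5 = {5}  now seen {0,1,3,5,6,7}
R = {0,1,3,5,6,7}
trace reaching 7: b·a

Answer: REACHABLE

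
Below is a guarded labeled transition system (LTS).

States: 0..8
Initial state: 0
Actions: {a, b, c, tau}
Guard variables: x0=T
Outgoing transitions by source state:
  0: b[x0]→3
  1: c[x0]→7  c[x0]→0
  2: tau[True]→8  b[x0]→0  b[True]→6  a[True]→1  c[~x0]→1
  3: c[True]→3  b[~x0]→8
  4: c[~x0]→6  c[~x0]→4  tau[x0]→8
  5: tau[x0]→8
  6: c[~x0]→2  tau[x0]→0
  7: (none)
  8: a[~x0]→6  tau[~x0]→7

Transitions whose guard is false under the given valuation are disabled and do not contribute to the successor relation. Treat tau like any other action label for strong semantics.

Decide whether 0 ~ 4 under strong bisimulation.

Compute ~ classes (split until stable):
  round 0: {{0,1,2,3,4,5,6,7,8}}
  round 1: {{0},{1,3},{2},{4,5,6},{7,8}}
  round 2: {{0},{1},{2},{3},{4,5},{6},{7,8}}
Fixed point at round 3; 7 class(es).
class of 0: {0}; class of 4: {4,5}

Answer: NOT BISIMILAR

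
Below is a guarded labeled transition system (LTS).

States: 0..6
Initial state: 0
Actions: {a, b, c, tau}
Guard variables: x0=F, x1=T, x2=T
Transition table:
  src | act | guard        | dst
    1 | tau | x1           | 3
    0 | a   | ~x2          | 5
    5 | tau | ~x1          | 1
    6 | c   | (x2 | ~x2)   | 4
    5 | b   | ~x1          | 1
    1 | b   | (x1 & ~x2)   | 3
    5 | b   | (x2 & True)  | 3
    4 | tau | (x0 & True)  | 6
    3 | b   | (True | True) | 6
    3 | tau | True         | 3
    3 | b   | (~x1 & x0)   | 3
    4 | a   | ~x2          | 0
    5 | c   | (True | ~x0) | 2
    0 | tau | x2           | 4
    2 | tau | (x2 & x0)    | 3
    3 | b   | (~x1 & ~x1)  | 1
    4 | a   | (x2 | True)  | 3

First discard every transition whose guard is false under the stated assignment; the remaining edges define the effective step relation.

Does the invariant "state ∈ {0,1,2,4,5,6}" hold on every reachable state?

Allowed set {0,1,2,4,5,6}
Reachable = {0,3,4,6}
  0: ok
  3: outside
  4: ok
  6: ok
counterexample path to 3: tau·a

Answer: INVARIANT VIOLATED at state 3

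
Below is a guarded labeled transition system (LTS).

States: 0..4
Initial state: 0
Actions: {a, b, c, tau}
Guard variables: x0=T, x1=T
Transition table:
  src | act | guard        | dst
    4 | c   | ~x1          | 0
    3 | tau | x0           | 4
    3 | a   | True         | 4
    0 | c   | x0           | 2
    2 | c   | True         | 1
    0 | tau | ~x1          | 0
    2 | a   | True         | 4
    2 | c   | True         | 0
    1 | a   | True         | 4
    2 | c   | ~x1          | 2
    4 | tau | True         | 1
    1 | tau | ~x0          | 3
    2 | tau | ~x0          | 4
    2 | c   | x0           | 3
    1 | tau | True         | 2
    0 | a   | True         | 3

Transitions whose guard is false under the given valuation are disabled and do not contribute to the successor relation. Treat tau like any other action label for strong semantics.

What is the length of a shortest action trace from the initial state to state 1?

Layered search for 1:
  Layer 0: {0}
  Layer 1: {2,3}
  Layer 2: {1,4}
1 enters at depth 2; path c·c

Answer: 2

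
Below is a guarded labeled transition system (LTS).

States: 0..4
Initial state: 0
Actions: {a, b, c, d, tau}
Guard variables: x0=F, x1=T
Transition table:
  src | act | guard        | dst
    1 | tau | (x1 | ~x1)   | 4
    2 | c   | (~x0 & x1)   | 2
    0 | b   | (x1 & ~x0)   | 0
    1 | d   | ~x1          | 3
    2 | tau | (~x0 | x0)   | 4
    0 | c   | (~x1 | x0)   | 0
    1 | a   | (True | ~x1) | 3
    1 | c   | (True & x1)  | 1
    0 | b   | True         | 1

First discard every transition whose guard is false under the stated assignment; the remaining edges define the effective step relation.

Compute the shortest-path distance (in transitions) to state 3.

Layered search for 3:
  L0 = {0}
  L1 = {1}
  L2 = {3,4}
first hit 3 at d=2 via b·a

Answer: 2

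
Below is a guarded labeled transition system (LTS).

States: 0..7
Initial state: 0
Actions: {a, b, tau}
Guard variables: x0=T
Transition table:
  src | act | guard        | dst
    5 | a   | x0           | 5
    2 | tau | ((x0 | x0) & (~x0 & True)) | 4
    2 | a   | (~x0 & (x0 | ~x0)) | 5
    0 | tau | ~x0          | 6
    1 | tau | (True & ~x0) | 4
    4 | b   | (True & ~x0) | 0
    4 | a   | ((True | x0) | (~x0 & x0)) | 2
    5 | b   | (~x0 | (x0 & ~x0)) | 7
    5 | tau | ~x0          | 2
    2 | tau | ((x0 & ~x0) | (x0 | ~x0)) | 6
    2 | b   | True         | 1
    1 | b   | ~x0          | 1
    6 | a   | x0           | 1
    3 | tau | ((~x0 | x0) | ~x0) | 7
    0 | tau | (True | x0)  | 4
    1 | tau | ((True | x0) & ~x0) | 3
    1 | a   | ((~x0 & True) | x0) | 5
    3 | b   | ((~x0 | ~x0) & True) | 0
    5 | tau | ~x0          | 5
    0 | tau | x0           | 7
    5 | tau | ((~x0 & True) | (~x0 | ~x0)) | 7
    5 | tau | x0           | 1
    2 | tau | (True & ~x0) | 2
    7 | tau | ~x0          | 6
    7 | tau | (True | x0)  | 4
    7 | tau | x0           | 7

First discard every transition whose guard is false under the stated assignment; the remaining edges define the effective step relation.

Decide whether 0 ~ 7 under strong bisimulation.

Answer: BISIMILAR

Working:
Compute ~ classes (split until stable):
  π0 = {{0,1,2,3,4,5,6,7}}
  π1 = {{0,3,7},{1,4,6},{2},{5}}
  π2 = {{0,7},{1},{2},{3},{4},{5},{6}}
stable after 3 split(s): 7 block(s)
[0]={0,7}  [7]={0,7}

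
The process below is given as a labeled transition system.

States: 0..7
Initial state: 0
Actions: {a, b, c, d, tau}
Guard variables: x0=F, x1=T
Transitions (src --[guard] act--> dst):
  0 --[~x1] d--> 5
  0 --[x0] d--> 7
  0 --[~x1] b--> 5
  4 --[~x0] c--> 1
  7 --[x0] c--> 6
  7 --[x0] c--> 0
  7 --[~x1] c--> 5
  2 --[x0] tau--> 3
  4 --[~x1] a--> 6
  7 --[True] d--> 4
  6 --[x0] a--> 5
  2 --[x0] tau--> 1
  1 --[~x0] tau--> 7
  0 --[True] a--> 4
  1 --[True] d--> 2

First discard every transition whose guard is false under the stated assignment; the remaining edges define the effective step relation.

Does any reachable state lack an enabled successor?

Reachable = {0,1,2,4,7}
  0: a→4  [1 exit(s)]
  1: d→2  tau→7  [2 exit(s)]
  2: ∅  [no exit]
  4: c→1  [1 exit(s)]
  7: d→4  [1 exit(s)]
trace reaching 2: a·c·d

Answer: DEADLOCK at state 2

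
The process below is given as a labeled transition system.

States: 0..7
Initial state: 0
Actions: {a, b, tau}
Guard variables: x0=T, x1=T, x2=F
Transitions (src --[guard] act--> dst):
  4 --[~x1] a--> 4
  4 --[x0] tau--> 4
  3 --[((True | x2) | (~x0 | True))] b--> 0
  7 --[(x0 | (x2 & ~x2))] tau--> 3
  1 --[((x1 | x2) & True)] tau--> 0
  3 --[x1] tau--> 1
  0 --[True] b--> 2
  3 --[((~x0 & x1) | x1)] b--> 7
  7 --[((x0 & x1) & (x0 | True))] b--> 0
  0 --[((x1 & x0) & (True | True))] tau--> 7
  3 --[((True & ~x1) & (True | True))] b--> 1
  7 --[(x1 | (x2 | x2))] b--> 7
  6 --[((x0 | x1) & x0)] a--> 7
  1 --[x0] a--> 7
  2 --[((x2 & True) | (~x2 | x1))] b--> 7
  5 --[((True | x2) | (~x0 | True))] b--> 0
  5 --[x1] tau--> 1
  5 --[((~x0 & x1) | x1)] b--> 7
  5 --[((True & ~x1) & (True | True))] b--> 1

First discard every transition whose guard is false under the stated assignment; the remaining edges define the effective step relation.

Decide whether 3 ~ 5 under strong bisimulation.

Answer: BISIMILAR

Trace:
Compute ~ classes (split until stable):
  round 0: {{0,1,2,3,4,5,6,7}}
  round 1: {{0,3,5,7},{1},{2},{4},{6}}
  round 2: {{0},{1},{2},{3,5},{4},{6},{7}}
Fixed point at round 3; 7 class(es).
class of 3: {3,5}; class of 5: {3,5}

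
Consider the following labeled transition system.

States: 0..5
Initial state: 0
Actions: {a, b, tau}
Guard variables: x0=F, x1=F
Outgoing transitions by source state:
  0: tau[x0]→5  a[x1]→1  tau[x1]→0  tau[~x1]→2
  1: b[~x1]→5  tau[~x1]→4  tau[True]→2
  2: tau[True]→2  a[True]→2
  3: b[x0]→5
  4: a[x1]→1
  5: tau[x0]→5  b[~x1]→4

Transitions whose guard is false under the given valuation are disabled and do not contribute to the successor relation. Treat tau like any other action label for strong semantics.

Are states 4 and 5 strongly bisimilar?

Answer: NOT BISIMILAR

Trace:
Compute ~ classes (split until stable):
  round 0: {{0,1,2,3,4,5}}
  round 1: {{0},{1},{2},{3,4},{5}}
Fixed point at round 2; 5 class(es).
class of 4: {3,4}; class of 5: {5}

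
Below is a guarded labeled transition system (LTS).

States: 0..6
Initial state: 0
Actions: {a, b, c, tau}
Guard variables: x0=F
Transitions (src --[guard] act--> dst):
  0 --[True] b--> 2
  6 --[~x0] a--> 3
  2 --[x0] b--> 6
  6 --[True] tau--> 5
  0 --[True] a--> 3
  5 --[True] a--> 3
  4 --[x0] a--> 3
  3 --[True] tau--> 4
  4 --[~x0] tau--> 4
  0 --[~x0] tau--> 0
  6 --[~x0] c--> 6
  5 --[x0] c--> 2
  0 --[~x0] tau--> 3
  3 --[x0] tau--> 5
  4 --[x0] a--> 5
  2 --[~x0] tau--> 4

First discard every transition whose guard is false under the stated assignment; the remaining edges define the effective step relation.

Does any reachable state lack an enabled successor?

Answer: DEADLOCK-FREE

Analysis:
R = {0,2,3,4}
  0: a→3  b→2  tau→0  tau→3  [deg 4]
  2: tau→4  [deg 1]
  3: tau→4  [deg 1]
  4: tau→4  [deg 1]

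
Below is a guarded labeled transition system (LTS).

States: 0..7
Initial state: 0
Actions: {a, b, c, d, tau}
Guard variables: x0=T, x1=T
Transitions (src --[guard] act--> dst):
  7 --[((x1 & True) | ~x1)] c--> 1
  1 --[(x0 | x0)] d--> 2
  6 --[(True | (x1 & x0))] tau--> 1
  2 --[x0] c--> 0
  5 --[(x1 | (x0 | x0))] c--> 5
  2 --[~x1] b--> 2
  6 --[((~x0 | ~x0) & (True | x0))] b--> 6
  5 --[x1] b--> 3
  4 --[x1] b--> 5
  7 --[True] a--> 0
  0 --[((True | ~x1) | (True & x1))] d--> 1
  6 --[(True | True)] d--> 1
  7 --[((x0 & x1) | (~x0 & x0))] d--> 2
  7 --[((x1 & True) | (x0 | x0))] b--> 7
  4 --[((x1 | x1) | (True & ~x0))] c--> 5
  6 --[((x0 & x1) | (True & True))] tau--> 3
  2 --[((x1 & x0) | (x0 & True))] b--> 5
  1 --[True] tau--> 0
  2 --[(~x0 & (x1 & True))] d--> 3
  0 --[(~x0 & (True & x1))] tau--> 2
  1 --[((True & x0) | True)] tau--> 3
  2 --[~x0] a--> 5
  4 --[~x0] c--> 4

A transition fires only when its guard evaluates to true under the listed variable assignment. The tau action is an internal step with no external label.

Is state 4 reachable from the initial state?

17 transition(s) survive guard evaluation.
L0 = {0}
L1 = {1}  total {0,1}
L2 = {2,3}  total {0,1,2,3}
L3 = {5}  total {0,1,2,3,5}
Reachable = {0,1,2,3,5}

Answer: UNREACHABLE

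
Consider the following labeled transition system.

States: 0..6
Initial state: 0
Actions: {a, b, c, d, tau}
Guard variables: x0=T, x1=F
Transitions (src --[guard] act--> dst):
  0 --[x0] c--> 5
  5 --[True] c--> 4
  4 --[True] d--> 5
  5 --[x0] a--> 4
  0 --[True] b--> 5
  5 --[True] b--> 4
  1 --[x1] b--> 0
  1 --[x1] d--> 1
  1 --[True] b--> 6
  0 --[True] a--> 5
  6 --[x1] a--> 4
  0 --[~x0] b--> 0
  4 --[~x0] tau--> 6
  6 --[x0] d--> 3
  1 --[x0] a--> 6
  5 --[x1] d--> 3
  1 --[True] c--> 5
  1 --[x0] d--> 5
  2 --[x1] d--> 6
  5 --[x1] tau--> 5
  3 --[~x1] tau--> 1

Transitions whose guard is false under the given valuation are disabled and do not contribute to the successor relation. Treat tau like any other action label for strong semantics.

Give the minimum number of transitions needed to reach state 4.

BFS to 4:
  Layer 0: {0}
  Layer 1: {5}
  Layer 2: {4}
4 enters at depth 2; path a·a

Answer: 2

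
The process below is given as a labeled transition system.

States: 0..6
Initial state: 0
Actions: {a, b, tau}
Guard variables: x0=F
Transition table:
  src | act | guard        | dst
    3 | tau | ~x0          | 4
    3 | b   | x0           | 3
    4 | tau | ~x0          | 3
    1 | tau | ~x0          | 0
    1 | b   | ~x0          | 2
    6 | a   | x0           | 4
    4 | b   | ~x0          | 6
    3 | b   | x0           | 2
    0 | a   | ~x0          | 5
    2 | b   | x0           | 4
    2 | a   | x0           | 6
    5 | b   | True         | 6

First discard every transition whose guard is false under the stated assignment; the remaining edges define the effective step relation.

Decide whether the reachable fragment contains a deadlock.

Answer: DEADLOCK at state 6

Working:
Reach set: {0,5,6}
  0: a→5  [1 out]
  5: b→6  [1 out]
  6: ∅  [no exit]
witness 6: a·b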